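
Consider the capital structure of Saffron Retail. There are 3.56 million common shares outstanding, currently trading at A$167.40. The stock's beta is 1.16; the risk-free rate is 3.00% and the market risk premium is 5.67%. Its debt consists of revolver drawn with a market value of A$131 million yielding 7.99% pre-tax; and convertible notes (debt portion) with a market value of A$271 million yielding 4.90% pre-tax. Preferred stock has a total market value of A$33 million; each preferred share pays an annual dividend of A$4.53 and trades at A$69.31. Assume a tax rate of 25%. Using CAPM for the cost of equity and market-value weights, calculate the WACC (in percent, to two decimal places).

Cost of equity via CAPM: Re = 3.0% + 1.16 × 5.67% = 9.5772%.
Cost of preferred: Rp = 4.53 / 69.31 = 6.5359%.
Market value of equity E = 167.4 × 3.56m = 595.944m.
Total capital V = 595.944 + 33 + 131 + 271 = 1030.944.
Equity: weight = 595.944/1030.944 = 0.5781; cost = 9.5772%.
Preferred: weight = 33/1030.944 = 0.0320; cost = 6.5359%.
Revolver drawn: weight = 131/1030.944 = 0.1271; after-tax cost = 7.99% × (1 − 25%) = 5.9925%.
Convertible notes (debt portion): weight = 271/1030.944 = 0.2629; after-tax cost = 4.9% × (1 − 25%) = 3.6750%.
WACC = 0.5781 × 9.5772% + 0.0320 × 6.5359% + 0.1271 × 5.9925% + 0.2629 × 3.6750% = 7.4729%.

7.47%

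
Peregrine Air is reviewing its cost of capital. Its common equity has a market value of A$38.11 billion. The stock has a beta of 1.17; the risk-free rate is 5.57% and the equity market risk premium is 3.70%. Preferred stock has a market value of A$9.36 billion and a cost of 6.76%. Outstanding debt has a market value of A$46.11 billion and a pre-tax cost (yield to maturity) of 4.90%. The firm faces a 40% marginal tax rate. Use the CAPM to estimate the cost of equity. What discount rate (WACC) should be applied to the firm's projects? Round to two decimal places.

Cost of equity via CAPM: Re = 5.57% + 1.17 × 3.7% = 9.8990%.
Total capital V = 38.11 + 9.36 + 46.11 = 93.58.
Equity: weight = 38.11/93.58 = 0.4072; cost = 9.899%.
Preferred: weight = 9.36/93.58 = 0.1000; cost = 6.76%.
Debt: weight = 46.11/93.58 = 0.4927; after-tax cost = 4.9% × (1 − 40%) = 2.9400%.
WACC = 0.4072 × 9.8990% + 0.1000 × 6.7600% + 0.4927 × 2.9400% = 6.1561%.

6.16%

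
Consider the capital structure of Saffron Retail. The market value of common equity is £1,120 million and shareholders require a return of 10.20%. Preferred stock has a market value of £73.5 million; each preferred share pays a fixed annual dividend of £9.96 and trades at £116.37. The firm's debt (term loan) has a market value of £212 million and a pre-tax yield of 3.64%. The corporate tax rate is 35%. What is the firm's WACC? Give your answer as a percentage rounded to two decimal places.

8.93%

Cost of preferred: Rp = 9.96 / 116.37 = 8.5589%.
Total capital V = 1120 + 73.5 + 212 = 1405.5.
Equity: weight = 1120/1405.5 = 0.7969; cost = 10.2%.
Preferred: weight = 73.5/1405.5 = 0.0523; cost = 8.5589%.
Term loan: weight = 212/1405.5 = 0.1508; after-tax cost = 3.64% × (1 − 35%) = 2.3660%.
WACC = 0.7969 × 10.2000% + 0.0523 × 8.5589% + 0.1508 × 2.3660% = 8.9325%.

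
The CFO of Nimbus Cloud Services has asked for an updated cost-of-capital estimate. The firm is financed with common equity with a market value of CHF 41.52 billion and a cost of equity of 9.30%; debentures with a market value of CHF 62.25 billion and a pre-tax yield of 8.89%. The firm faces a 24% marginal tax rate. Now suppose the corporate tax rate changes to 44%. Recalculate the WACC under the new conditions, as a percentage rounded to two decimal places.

After the change:
Total capital V = 41.52 + 62.25 = 103.77.
Equity: weight = 41.52/103.77 = 0.4001; cost = 9.3%.
Debentures: weight = 62.25/103.77 = 0.5999; after-tax cost = 8.89% × (1 − 44%) = 4.9784%.
WACC = 0.4001 × 9.3000% + 0.5999 × 4.9784% = 6.7075%.

6.71%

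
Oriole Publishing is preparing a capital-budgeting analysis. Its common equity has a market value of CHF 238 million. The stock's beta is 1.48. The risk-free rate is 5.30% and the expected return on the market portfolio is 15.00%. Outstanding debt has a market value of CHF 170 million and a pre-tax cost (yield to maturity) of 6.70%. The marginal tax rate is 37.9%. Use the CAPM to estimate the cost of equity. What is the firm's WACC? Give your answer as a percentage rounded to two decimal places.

Market risk premium = 15.0% − 5.3% = 9.7%.
Cost of equity via CAPM: Re = 5.3% + 1.48 × 9.7% = 19.6560%.
Total capital V = 238 + 170 = 408.
Equity: weight = 238/408 = 0.5833; cost = 19.656%.
Debt: weight = 170/408 = 0.4167; after-tax cost = 6.7% × (1 − 37.9%) = 4.1607%.
WACC = 0.5833 × 19.6560% + 0.4167 × 4.1607% = 13.1996%.

13.20%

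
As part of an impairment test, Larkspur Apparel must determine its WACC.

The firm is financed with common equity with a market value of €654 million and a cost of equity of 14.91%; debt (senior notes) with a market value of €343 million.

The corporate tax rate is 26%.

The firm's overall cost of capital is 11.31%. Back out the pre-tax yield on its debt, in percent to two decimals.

6.01%

Total capital V = 654 + 343 = 997.
Equity weight = 654/997 = 0.6560.
Senior notes weight = 343/997 = 0.3440.
Equity contribution = 0.6560 × 14.91% = 9.7805%.
Remaining for debt = 11.31% − 9.7805% = 1.5295%.
Rd × (1 − 26%) × 0.3440 = 1.5295%  ⇒  Rd = 6.0079%.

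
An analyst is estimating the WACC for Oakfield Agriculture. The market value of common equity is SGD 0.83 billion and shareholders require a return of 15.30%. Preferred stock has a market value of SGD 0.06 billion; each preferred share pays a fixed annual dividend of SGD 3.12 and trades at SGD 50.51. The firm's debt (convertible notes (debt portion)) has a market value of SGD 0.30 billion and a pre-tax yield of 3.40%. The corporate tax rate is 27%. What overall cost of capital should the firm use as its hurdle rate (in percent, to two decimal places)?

11.61%

Cost of preferred: Rp = 3.12 / 50.51 = 6.1770%.
Total capital V = 0.83 + 0.06 + 0.3 = 1.19.
Equity: weight = 0.83/1.19 = 0.6975; cost = 15.3%.
Preferred: weight = 0.06/1.19 = 0.0504; cost = 6.177%.
Convertible notes (debt portion): weight = 0.3/1.19 = 0.2521; after-tax cost = 3.4% × (1 − 27%) = 2.4820%.
WACC = 0.6975 × 15.3000% + 0.0504 × 6.1770% + 0.2521 × 2.4820% = 11.6086%.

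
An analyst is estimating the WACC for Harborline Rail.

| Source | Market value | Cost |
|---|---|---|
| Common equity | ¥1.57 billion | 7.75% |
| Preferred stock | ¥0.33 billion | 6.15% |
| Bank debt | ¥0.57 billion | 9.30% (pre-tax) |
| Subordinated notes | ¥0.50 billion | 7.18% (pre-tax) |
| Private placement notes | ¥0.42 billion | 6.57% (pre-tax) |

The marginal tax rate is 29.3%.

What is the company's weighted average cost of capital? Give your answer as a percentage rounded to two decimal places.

6.62%

Total capital V = 1.57 + 0.33 + 0.57 + 0.5 + 0.42 = 3.39.
Equity: weight = 1.57/3.39 = 0.4631; cost = 7.75%.
Preferred: weight = 0.33/3.39 = 0.0973; cost = 6.15%.
Bank debt: weight = 0.57/3.39 = 0.1681; after-tax cost = 9.3% × (1 − 29.3%) = 6.5751%.
Subordinated notes: weight = 0.5/3.39 = 0.1475; after-tax cost = 7.18% × (1 − 29.3%) = 5.0763%.
Private placement notes: weight = 0.42/3.39 = 0.1239; after-tax cost = 6.57% × (1 − 29.3%) = 4.6450%.
WACC = 0.4631 × 7.7500% + 0.0973 × 6.1500% + 0.1681 × 6.5751% + 0.1475 × 5.0763% + 0.1239 × 4.6450% = 6.6176%.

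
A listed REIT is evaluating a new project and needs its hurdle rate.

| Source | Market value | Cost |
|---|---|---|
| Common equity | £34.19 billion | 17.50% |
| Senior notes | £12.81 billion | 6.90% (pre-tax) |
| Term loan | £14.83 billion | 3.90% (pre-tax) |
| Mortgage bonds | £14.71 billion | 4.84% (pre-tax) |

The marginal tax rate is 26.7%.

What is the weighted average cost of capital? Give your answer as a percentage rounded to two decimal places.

Total capital V = 34.19 + 12.81 + 14.83 + 14.71 = 76.54.
Equity: weight = 34.19/76.54 = 0.4467; cost = 17.5%.
Senior notes: weight = 12.81/76.54 = 0.1674; after-tax cost = 6.9% × (1 − 26.7%) = 5.0577%.
Term loan: weight = 14.83/76.54 = 0.1938; after-tax cost = 3.9% × (1 − 26.7%) = 2.8587%.
Mortgage bonds: weight = 14.71/76.54 = 0.1922; after-tax cost = 4.84% × (1 − 26.7%) = 3.5477%.
WACC = 0.4467 × 17.5000% + 0.1674 × 5.0577% + 0.1938 × 2.8587% + 0.1922 × 3.5477% = 9.8993%.

9.90%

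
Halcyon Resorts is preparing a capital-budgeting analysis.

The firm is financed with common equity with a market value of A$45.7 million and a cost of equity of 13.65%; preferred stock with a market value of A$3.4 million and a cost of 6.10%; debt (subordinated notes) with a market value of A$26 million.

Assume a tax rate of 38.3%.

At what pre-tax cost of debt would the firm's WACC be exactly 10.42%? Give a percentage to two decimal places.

Total capital V = 45.7 + 3.4 + 26 = 75.1.
Equity weight = 45.7/75.1 = 0.6085.
Preferred weight = 3.4/75.1 = 0.0453.
Subordinated notes weight = 26/75.1 = 0.3462.
Equity contribution = 0.6085 × 13.65% = 8.3063%.
Preferred contribution = 0.0453 × 6.1% = 0.2762%.
Remaining for debt = 10.42% − 8.5825% = 1.8375%.
Rd × (1 − 38.3%) × 0.3462 = 1.8375%  ⇒  Rd = 8.6022%.

8.60%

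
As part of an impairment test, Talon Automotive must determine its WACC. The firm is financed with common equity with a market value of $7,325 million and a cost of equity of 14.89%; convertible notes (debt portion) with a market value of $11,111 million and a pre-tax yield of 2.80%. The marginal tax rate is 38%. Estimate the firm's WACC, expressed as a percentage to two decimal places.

6.96%

Total capital V = 7325 + 11111 = 18436.
Equity: weight = 7325/18436 = 0.3973; cost = 14.89%.
Convertible notes (debt portion): weight = 11111/18436 = 0.6027; after-tax cost = 2.8% × (1 − 38%) = 1.7360%.
WACC = 0.3973 × 14.8900% + 0.6027 × 1.7360% = 6.9624%.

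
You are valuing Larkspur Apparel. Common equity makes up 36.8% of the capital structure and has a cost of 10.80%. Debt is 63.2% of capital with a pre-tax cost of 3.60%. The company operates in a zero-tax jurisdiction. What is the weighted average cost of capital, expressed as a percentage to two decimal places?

6.25%

After-tax cost of debt = 3.6% × (1 − 0%) = 3.6000%.
WACC = 0.368 × 10.8000% + 0.632 × 3.6000% = 6.2496%.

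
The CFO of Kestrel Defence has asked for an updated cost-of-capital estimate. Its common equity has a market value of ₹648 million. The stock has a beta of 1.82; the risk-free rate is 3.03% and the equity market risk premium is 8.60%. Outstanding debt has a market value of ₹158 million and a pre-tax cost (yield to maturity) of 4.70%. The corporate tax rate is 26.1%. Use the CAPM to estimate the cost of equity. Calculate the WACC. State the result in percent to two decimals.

Cost of equity via CAPM: Re = 3.03% + 1.82 × 8.6% = 18.6820%.
Total capital V = 648 + 158 = 806.
Equity: weight = 648/806 = 0.8040; cost = 18.682%.
Debt: weight = 158/806 = 0.1960; after-tax cost = 4.7% × (1 − 26.1%) = 3.4733%.
WACC = 0.8040 × 18.6820% + 0.1960 × 3.4733% = 15.7006%.

15.70%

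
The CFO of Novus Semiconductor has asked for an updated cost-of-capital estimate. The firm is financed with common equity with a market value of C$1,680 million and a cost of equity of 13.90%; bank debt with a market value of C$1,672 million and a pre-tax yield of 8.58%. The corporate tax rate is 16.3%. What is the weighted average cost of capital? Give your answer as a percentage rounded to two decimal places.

10.55%

Total capital V = 1680 + 1672 = 3352.
Equity: weight = 1680/3352 = 0.5012; cost = 13.9%.
Bank debt: weight = 1672/3352 = 0.4988; after-tax cost = 8.58% × (1 − 16.3%) = 7.1815%.
WACC = 0.5012 × 13.9000% + 0.4988 × 7.1815% = 10.5487%.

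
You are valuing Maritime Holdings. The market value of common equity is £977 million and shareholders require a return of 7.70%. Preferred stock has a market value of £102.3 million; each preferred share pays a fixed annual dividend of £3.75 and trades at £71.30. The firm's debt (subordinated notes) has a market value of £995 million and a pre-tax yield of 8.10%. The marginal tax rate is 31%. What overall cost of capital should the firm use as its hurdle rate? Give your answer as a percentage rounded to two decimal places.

6.57%

Cost of preferred: Rp = 3.75 / 71.3 = 5.2595%.
Total capital V = 977 + 102.3 + 995 = 2074.3.
Equity: weight = 977/2074.3 = 0.4710; cost = 7.7%.
Preferred: weight = 102.3/2074.3 = 0.0493; cost = 5.2595%.
Subordinated notes: weight = 995/2074.3 = 0.4797; after-tax cost = 8.1% × (1 − 31%) = 5.5890%.
WACC = 0.4710 × 7.7000% + 0.0493 × 5.2595% + 0.4797 × 5.5890% = 6.5670%.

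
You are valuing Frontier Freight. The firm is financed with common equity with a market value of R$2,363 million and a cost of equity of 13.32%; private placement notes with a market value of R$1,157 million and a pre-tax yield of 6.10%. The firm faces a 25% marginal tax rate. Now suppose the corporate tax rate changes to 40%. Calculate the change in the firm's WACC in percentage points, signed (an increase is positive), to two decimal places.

Current WACC:
Total capital V = 2363 + 1157 = 3520.
Equity: weight = 2363/3520 = 0.6713; cost = 13.32%.
Private placement notes: weight = 1157/3520 = 0.3287; after-tax cost = 6.1% × (1 − 25%) = 4.5750%.
WACC = 0.6713 × 13.3200% + 0.3287 × 4.5750% = 10.4456%.
After the change:
Total capital V = 2363 + 1157 = 3520.
Equity: weight = 2363/3520 = 0.6713; cost = 13.32%.
Private placement notes: weight = 1157/3520 = 0.3287; after-tax cost = 6.1% × (1 − 40%) = 3.6600%.
WACC = 0.6713 × 13.3200% + 0.3287 × 3.6600% = 10.1448%.
Change in WACC = 10.1448% − 10.4456% = -0.3008 pp.

-0.30 pp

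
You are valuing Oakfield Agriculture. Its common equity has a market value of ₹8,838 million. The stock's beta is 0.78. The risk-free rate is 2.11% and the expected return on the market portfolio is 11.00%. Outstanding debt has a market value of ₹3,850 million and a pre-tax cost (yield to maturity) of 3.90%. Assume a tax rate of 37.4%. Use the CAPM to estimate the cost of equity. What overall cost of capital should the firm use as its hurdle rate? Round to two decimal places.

7.04%

Market risk premium = 11.0% − 2.11% = 8.89%.
Cost of equity via CAPM: Re = 2.11% + 0.78 × 8.89% = 9.0442%.
Total capital V = 8838 + 3850 = 12688.
Equity: weight = 8838/12688 = 0.6966; cost = 9.0442%.
Debt: weight = 3850/12688 = 0.3034; after-tax cost = 3.9% × (1 − 37.4%) = 2.4414%.
WACC = 0.6966 × 9.0442% + 0.3034 × 2.4414% = 7.0407%.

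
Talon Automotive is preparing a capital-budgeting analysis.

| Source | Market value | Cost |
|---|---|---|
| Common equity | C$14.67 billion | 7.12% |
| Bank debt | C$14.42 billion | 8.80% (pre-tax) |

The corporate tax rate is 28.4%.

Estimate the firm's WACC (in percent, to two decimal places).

6.71%

Total capital V = 14.67 + 14.42 = 29.09.
Equity: weight = 14.67/29.09 = 0.5043; cost = 7.12%.
Bank debt: weight = 14.42/29.09 = 0.4957; after-tax cost = 8.8% × (1 − 28.4%) = 6.3008%.
WACC = 0.5043 × 7.1200% + 0.4957 × 6.3008% = 6.7139%.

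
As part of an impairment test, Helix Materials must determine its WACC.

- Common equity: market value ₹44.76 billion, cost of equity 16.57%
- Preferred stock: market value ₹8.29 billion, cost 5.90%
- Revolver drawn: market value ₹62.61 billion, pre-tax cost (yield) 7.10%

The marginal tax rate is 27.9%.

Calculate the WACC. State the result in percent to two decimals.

9.61%

Total capital V = 44.76 + 8.29 + 62.61 = 115.66.
Equity: weight = 44.76/115.66 = 0.3870; cost = 16.57%.
Preferred: weight = 8.29/115.66 = 0.0717; cost = 5.9%.
Revolver drawn: weight = 62.61/115.66 = 0.5413; after-tax cost = 7.1% × (1 − 27.9%) = 5.1191%.
WACC = 0.3870 × 16.5700% + 0.0717 × 5.9000% + 0.5413 × 5.1191% = 9.6065%.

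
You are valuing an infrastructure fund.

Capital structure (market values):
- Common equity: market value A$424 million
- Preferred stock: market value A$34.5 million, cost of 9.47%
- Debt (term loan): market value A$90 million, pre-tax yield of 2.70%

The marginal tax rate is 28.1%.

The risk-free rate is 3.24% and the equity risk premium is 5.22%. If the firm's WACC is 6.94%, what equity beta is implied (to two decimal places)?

Total capital V = 424 + 34.5 + 90 = 548.5.
Equity weight = 424/548.5 = 0.7730.
Preferred weight = 34.5/548.5 = 0.0629.
Term loan weight = 90/548.5 = 0.1641.
Debt contribution = 0.1641 × 2.7% × (1 − 28.1%) = 0.3185%.
Preferred contribution = 0.0629 × 9.47% = 0.5957%.
Required equity contribution = 6.94% − 0.9142% = 6.0258%  ⇒  Re = 7.7952%.
CAPM: 7.7952% = 3.24% + β × 5.22%  ⇒  β = 0.8726.

0.87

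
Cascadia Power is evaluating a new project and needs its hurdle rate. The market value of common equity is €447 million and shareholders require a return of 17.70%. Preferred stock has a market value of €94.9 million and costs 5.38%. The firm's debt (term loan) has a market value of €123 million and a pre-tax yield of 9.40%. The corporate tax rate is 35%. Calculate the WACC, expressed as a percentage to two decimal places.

Total capital V = 447 + 94.9 + 123 = 664.9.
Equity: weight = 447/664.9 = 0.6723; cost = 17.7%.
Preferred: weight = 94.9/664.9 = 0.1427; cost = 5.38%.
Term loan: weight = 123/664.9 = 0.1850; after-tax cost = 9.4% × (1 − 35%) = 6.1100%.
WACC = 0.6723 × 17.7000% + 0.1427 × 5.3800% + 0.1850 × 6.1100% = 13.7976%.

13.80%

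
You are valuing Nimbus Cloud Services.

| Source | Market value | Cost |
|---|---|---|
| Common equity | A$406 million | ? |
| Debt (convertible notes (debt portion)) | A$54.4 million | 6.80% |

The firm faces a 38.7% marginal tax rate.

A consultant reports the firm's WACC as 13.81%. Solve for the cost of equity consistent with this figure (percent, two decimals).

Total capital V = 406 + 54.4 = 460.4.
Equity weight = 406/460.4 = 0.8818.
Convertible notes (debt portion) weight = 54.4/460.4 = 0.1182.
Debt contribution = 0.1182 × 6.8% × (1 − 38.7%) = 0.4925%.
Required equity contribution = 13.81% − 0.4925% = 13.3175%.
Re = 13.3175% / 0.8818 = 15.1019%.

15.10%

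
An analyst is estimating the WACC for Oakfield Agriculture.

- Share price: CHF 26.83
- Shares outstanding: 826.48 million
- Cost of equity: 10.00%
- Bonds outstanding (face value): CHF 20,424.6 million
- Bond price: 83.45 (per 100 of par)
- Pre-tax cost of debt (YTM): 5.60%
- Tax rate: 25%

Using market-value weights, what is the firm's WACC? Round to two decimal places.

7.48%

Market value of equity E = 26.83 × 826.48m = 22174.4584m. Market value of debt D = 20424.6m × 83.45/100 = 17044.3287m.
Total capital V = 22174.4584 + 17044.3287 = 39218.7871.
Equity: weight = 22174.4584/39218.7871 = 0.5654; cost = 10%.
Bonds outstanding: weight = 17044.3287/39218.7871 = 0.4346; after-tax cost = 5.6% × (1 − 25%) = 4.2000%.
WACC = 0.5654 × 10.0000% + 0.4346 × 4.2000% = 7.4793%.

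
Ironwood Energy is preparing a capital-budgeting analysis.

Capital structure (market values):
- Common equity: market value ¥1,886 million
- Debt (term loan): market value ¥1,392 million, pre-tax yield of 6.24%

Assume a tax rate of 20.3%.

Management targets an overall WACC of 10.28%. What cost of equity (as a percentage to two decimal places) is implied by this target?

14.20%

Total capital V = 1886 + 1392 = 3278.
Equity weight = 1886/3278 = 0.5754.
Term loan weight = 1392/3278 = 0.4246.
Debt contribution = 0.4246 × 6.24% × (1 − 20.3%) = 2.1119%.
Required equity contribution = 10.28% − 2.1119% = 8.1681%.
Re = 8.1681% / 0.5754 = 14.1967%.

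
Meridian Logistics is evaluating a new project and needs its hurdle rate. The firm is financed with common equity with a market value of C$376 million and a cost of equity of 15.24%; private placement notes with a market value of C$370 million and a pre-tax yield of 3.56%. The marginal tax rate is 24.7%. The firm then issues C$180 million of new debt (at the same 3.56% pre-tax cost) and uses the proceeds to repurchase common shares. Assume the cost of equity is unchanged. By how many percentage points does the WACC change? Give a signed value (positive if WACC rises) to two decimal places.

Current WACC:
Total capital V = 376 + 370 = 746.
Equity: weight = 376/746 = 0.5040; cost = 15.24%.
Private placement notes: weight = 370/746 = 0.4960; after-tax cost = 3.56% × (1 − 24.7%) = 2.6807%.
WACC = 0.5040 × 15.2400% + 0.4960 × 2.6807% = 9.0108%.
After the change:
Total capital V = 196 + 550 = 746.
Equity: weight = 196/746 = 0.2627; cost = 15.24%.
Private placement notes: weight = 550/746 = 0.7373; after-tax cost = 3.56% × (1 − 24.7%) = 2.6807%.
WACC = 0.2627 × 15.2400% + 0.7373 × 2.6807% = 5.9804%.
Change in WACC = 5.9804% − 9.0108% = -3.0304 pp.

-3.03 pp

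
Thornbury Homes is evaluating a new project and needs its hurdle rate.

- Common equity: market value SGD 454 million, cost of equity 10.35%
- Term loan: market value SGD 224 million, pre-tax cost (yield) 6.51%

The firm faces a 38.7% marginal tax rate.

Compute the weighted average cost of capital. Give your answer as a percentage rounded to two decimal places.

Total capital V = 454 + 224 = 678.
Equity: weight = 454/678 = 0.6696; cost = 10.35%.
Term loan: weight = 224/678 = 0.3304; after-tax cost = 6.51% × (1 − 38.7%) = 3.9906%.
WACC = 0.6696 × 10.3500% + 0.3304 × 3.9906% = 8.2490%.

8.25%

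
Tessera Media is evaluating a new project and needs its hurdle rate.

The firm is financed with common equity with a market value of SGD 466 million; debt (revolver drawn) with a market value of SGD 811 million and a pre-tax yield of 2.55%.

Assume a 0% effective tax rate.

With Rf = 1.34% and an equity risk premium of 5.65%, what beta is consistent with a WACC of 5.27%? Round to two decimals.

Total capital V = 466 + 811 = 1277.
Equity weight = 466/1277 = 0.3649.
Revolver drawn weight = 811/1277 = 0.6351.
Debt contribution = 0.6351 × 2.55% × (1 − 0%) = 1.6195%.
Required equity contribution = 5.27% − 1.6195% = 3.6505%  ⇒  Re = 10.0037%.
CAPM: 10.0037% = 1.34% + β × 5.65%  ⇒  β = 1.5334.

1.53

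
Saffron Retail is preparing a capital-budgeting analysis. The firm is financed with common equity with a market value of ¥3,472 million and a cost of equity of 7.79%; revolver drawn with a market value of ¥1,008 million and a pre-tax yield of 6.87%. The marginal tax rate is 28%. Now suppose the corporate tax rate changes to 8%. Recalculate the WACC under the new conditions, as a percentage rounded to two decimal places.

7.46%

After the change:
Total capital V = 3472 + 1008 = 4480.
Equity: weight = 3472/4480 = 0.7750; cost = 7.79%.
Revolver drawn: weight = 1008/4480 = 0.2250; after-tax cost = 6.87% × (1 − 8%) = 6.3204%.
WACC = 0.7750 × 7.7900% + 0.2250 × 6.3204% = 7.4593%.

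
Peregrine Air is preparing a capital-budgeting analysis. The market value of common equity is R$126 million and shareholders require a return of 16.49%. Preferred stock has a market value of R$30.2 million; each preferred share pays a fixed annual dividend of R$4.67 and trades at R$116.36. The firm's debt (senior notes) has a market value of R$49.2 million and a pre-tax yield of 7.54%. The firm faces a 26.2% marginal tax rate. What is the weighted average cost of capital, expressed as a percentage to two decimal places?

Cost of preferred: Rp = 4.67 / 116.36 = 4.0134%.
Total capital V = 126 + 30.2 + 49.2 = 205.4.
Equity: weight = 126/205.4 = 0.6134; cost = 16.49%.
Preferred: weight = 30.2/205.4 = 0.1470; cost = 4.0134%.
Senior notes: weight = 49.2/205.4 = 0.2395; after-tax cost = 7.54% × (1 − 26.2%) = 5.5645%.
WACC = 0.6134 × 16.4900% + 0.1470 × 4.0134% + 0.2395 × 5.5645% = 12.0386%.

12.04%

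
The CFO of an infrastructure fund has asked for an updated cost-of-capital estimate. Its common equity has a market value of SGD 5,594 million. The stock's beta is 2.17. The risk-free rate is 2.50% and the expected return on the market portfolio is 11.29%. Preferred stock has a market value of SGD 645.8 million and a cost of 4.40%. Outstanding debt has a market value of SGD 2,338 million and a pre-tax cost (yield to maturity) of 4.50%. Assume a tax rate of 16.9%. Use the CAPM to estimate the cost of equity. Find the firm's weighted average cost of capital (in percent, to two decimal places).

15.42%

Market risk premium = 11.29% − 2.5% = 8.79%.
Cost of equity via CAPM: Re = 2.5% + 2.17 × 8.79% = 21.5743%.
Total capital V = 5594 + 645.8 + 2338 = 8577.8.
Equity: weight = 5594/8577.8 = 0.6521; cost = 21.5743%.
Preferred: weight = 645.8/8577.8 = 0.0753; cost = 4.4%.
Debt: weight = 2338/8577.8 = 0.2726; after-tax cost = 4.5% × (1 − 16.9%) = 3.7395%.
WACC = 0.6521 × 21.5743% + 0.0753 × 4.4000% + 0.2726 × 3.7395% = 15.4202%.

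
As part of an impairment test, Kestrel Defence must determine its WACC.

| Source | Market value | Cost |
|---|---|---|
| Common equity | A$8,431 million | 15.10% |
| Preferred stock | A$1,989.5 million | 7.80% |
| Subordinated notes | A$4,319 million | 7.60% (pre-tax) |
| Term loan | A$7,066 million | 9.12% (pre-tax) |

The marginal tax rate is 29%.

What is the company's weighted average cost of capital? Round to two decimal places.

9.72%

Total capital V = 8431 + 1989.5 + 4319 + 7066 = 21805.5.
Equity: weight = 8431/21805.5 = 0.3866; cost = 15.1%.
Preferred: weight = 1989.5/21805.5 = 0.0912; cost = 7.8%.
Subordinated notes: weight = 4319/21805.5 = 0.1981; after-tax cost = 7.6% × (1 − 29%) = 5.3960%.
Term loan: weight = 7066/21805.5 = 0.3240; after-tax cost = 9.12% × (1 − 29%) = 6.4752%.
WACC = 0.3866 × 15.1000% + 0.0912 × 7.8000% + 0.1981 × 5.3960% + 0.3240 × 6.4752% = 9.7171%.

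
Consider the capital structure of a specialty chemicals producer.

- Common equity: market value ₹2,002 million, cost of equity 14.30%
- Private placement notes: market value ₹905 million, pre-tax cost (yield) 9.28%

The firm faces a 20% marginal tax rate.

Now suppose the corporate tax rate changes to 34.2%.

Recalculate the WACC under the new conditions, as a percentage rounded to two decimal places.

11.75%

After the change:
Total capital V = 2002 + 905 = 2907.
Equity: weight = 2002/2907 = 0.6887; cost = 14.3%.
Private placement notes: weight = 905/2907 = 0.3113; after-tax cost = 9.28% × (1 − 34.2%) = 6.1062%.
WACC = 0.6887 × 14.3000% + 0.3113 × 6.1062% = 11.7491%.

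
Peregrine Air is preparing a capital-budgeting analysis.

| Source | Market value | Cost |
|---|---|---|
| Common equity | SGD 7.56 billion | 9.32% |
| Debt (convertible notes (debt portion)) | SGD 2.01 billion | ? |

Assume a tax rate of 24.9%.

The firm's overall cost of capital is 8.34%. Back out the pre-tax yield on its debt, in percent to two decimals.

6.20%

Total capital V = 7.56 + 2.01 = 9.57.
Equity weight = 7.56/9.57 = 0.7900.
Convertible notes (debt portion) weight = 2.01/9.57 = 0.2100.
Equity contribution = 0.7900 × 9.32% = 7.3625%.
Remaining for debt = 8.34% − 7.3625% = 0.9775%.
Rd × (1 − 24.9%) × 0.2100 = 0.9775%  ⇒  Rd = 6.1971%.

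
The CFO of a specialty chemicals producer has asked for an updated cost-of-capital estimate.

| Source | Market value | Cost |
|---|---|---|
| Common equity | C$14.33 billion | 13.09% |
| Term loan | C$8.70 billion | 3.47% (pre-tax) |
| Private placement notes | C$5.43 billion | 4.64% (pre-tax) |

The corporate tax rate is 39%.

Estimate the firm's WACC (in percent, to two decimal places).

Total capital V = 14.33 + 8.7 + 5.43 = 28.46.
Equity: weight = 14.33/28.46 = 0.5035; cost = 13.09%.
Term loan: weight = 8.7/28.46 = 0.3057; after-tax cost = 3.47% × (1 − 39%) = 2.1167%.
Private placement notes: weight = 5.43/28.46 = 0.1908; after-tax cost = 4.64% × (1 − 39%) = 2.8304%.
WACC = 0.5035 × 13.0900% + 0.3057 × 2.1167% + 0.1908 × 2.8304% = 7.7781%.

7.78%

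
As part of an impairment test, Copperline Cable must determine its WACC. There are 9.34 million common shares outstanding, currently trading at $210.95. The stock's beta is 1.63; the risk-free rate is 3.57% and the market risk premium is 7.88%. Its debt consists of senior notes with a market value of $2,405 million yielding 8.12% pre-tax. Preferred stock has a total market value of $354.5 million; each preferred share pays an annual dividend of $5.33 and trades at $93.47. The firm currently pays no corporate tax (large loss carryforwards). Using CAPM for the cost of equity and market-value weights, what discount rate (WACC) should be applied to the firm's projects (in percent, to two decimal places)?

Cost of equity via CAPM: Re = 3.57% + 1.63 × 7.88% = 16.4144%.
Cost of preferred: Rp = 5.33 / 93.47 = 5.7024%.
Market value of equity E = 210.95 × 9.34m = 1970.273m.
Total capital V = 1970.273 + 354.5 + 2405 = 4729.773.
Equity: weight = 1970.273/4729.773 = 0.4166; cost = 16.4144%.
Preferred: weight = 354.5/4729.773 = 0.0750; cost = 5.7024%.
Senior notes: weight = 2405/4729.773 = 0.5085; after-tax cost = 8.12% × (1 − 0%) = 8.1200%.
WACC = 0.4166 × 16.4144% + 0.0750 × 5.7024% + 0.5085 × 8.1200% = 11.3940%.

11.39%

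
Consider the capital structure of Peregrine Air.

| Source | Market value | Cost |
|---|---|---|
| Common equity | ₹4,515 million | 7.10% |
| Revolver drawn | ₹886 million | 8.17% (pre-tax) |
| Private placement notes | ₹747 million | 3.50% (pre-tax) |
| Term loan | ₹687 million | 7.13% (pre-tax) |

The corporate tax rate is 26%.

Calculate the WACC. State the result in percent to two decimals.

6.29%

Total capital V = 4515 + 886 + 747 + 687 = 6835.
Equity: weight = 4515/6835 = 0.6606; cost = 7.1%.
Revolver drawn: weight = 886/6835 = 0.1296; after-tax cost = 8.17% × (1 − 26%) = 6.0458%.
Private placement notes: weight = 747/6835 = 0.1093; after-tax cost = 3.5% × (1 − 26%) = 2.5900%.
Term loan: weight = 687/6835 = 0.1005; after-tax cost = 7.13% × (1 − 26%) = 5.2762%.
WACC = 0.6606 × 7.1000% + 0.1296 × 6.0458% + 0.1093 × 2.5900% + 0.1005 × 5.2762% = 6.2871%.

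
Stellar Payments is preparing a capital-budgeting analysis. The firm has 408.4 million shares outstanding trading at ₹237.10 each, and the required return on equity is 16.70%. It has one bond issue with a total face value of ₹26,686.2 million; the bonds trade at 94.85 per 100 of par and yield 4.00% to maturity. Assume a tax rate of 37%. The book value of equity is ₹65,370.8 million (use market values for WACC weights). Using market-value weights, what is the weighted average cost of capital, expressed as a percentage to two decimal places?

13.76%

Market value of equity E = 237.1 × 408.4m = 96831.64m. Market value of debt D = 26686.2m × 94.85/100 = 25311.8607m.
Total capital V = 96831.64 + 25311.8607 = 122143.5007.
Equity: weight = 96831.64/122143.5007 = 0.7928; cost = 16.7%.
Bonds outstanding: weight = 25311.8607/122143.5007 = 0.2072; after-tax cost = 4% × (1 − 37%) = 2.5200%.
WACC = 0.7928 × 16.7000% + 0.2072 × 2.5200% = 13.7615%.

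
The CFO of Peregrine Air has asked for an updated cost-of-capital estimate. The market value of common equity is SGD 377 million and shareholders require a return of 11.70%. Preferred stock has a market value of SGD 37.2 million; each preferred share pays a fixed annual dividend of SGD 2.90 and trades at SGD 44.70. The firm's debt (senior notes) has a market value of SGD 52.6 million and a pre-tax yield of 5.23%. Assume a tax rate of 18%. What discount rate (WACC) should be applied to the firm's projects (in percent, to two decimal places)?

10.45%

Cost of preferred: Rp = 2.9 / 44.7 = 6.4877%.
Total capital V = 377 + 37.2 + 52.6 = 466.8.
Equity: weight = 377/466.8 = 0.8076; cost = 11.7%.
Preferred: weight = 37.2/466.8 = 0.0797; cost = 6.4877%.
Senior notes: weight = 52.6/466.8 = 0.1127; after-tax cost = 5.23% × (1 − 18%) = 4.2886%.
WACC = 0.8076 × 11.7000% + 0.0797 × 6.4877% + 0.1127 × 4.2886% = 10.4495%.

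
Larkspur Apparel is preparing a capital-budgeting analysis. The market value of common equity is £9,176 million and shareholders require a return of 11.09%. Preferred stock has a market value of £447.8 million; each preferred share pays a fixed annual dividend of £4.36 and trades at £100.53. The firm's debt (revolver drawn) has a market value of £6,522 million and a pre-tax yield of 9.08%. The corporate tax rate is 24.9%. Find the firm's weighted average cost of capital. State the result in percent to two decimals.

9.18%

Cost of preferred: Rp = 4.36 / 100.53 = 4.3370%.
Total capital V = 9176 + 447.8 + 6522 = 16145.8.
Equity: weight = 9176/16145.8 = 0.5683; cost = 11.09%.
Preferred: weight = 447.8/16145.8 = 0.0277; cost = 4.337%.
Revolver drawn: weight = 6522/16145.8 = 0.4039; after-tax cost = 9.08% × (1 − 24.9%) = 6.8191%.
WACC = 0.5683 × 11.0900% + 0.0277 × 4.3370% + 0.4039 × 6.8191% = 9.1775%.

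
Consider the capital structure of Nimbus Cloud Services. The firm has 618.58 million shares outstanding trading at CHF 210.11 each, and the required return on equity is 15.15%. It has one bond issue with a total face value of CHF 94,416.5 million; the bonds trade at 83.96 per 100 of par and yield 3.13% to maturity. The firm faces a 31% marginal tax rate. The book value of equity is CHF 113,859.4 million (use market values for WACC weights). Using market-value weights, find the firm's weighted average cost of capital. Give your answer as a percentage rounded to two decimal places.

10.23%

Market value of equity E = 210.11 × 618.58m = 129969.8438m. Market value of debt D = 94416.5m × 83.96/100 = 79272.0934m.
Total capital V = 129969.8438 + 79272.0934 = 209241.9372.
Equity: weight = 129969.8438/209241.9372 = 0.6211; cost = 15.15%.
Bonds outstanding: weight = 79272.0934/209241.9372 = 0.3789; after-tax cost = 3.13% × (1 − 31%) = 2.1597%.
WACC = 0.6211 × 15.1500% + 0.3789 × 2.1597% = 10.2286%.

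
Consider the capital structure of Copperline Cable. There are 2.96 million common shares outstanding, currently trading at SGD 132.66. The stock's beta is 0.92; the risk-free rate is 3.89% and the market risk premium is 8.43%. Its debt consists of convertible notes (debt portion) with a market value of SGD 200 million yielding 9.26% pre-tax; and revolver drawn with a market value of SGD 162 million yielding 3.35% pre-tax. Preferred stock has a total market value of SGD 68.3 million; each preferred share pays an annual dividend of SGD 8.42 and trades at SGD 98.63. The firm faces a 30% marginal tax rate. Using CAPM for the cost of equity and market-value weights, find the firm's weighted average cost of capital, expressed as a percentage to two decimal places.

8.30%

Cost of equity via CAPM: Re = 3.89% + 0.92 × 8.43% = 11.6456%.
Cost of preferred: Rp = 8.42 / 98.63 = 8.5370%.
Market value of equity E = 132.66 × 2.96m = 392.6736m.
Total capital V = 392.6736 + 68.3 + 200 + 162 = 822.9736.
Equity: weight = 392.6736/822.9736 = 0.4771; cost = 11.6456%.
Preferred: weight = 68.3/822.9736 = 0.0830; cost = 8.537%.
Convertible notes (debt portion): weight = 200/822.9736 = 0.2430; after-tax cost = 9.26% × (1 − 30%) = 6.4820%.
Revolver drawn: weight = 162/822.9736 = 0.1968; after-tax cost = 3.35% × (1 − 30%) = 2.3450%.
WACC = 0.4771 × 11.6456% + 0.0830 × 8.5370% + 0.2430 × 6.4820% + 0.1968 × 2.3450% = 8.3020%.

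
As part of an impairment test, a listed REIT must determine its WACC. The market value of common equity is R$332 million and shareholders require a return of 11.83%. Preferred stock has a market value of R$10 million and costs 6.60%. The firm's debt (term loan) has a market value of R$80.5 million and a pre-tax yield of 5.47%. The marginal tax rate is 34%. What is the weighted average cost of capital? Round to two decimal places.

10.14%

Total capital V = 332 + 10 + 80.5 = 422.5.
Equity: weight = 332/422.5 = 0.7858; cost = 11.83%.
Preferred: weight = 10/422.5 = 0.0237; cost = 6.6%.
Term loan: weight = 80.5/422.5 = 0.1905; after-tax cost = 5.47% × (1 − 34%) = 3.6102%.
WACC = 0.7858 × 11.8300% + 0.0237 × 6.6000% + 0.1905 × 3.6102% = 10.1401%.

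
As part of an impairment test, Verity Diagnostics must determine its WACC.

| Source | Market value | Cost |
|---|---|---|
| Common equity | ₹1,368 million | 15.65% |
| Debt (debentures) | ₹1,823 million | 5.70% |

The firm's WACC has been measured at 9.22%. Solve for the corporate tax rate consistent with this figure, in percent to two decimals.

22.90%

Total capital V = 1368 + 1823 = 3191.
Equity weight = 1368/3191 = 0.4287.
Debentures weight = 1823/3191 = 0.5713.
Equity contribution = 0.4287 × 15.65% = 6.7092%.
Debt contribution must be 9.22% − 6.7092% = 2.5108%.
0.5713 × 5.7% × (1 − T) = 2.5108%  ⇒  (1 − T) = 0.7710.
T = 22.8973%.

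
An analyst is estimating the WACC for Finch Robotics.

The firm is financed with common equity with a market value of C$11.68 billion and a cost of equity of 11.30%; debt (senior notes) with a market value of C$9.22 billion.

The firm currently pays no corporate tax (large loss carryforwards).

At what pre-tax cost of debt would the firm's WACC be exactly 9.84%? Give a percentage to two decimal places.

Total capital V = 11.68 + 9.22 = 20.9.
Equity weight = 11.68/20.9 = 0.5589.
Senior notes weight = 9.22/20.9 = 0.4411.
Equity contribution = 0.5589 × 11.3% = 6.3150%.
Remaining for debt = 9.84% − 6.3150% = 3.5250%.
Rd × (1 − 0%) × 0.4411 = 3.5250%  ⇒  Rd = 7.9905%.

7.99%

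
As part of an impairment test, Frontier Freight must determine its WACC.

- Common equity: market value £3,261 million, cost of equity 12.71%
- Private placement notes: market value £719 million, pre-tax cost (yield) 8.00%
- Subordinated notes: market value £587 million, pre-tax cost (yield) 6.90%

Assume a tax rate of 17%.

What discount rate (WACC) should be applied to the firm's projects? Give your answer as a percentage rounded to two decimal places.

Total capital V = 3261 + 719 + 587 = 4567.
Equity: weight = 3261/4567 = 0.7140; cost = 12.71%.
Private placement notes: weight = 719/4567 = 0.1574; after-tax cost = 8% × (1 − 17%) = 6.6400%.
Subordinated notes: weight = 587/4567 = 0.1285; after-tax cost = 6.9% × (1 − 17%) = 5.7270%.
WACC = 0.7140 × 12.7100% + 0.1574 × 6.6400% + 0.1285 × 5.7270% = 10.8568%.

10.86%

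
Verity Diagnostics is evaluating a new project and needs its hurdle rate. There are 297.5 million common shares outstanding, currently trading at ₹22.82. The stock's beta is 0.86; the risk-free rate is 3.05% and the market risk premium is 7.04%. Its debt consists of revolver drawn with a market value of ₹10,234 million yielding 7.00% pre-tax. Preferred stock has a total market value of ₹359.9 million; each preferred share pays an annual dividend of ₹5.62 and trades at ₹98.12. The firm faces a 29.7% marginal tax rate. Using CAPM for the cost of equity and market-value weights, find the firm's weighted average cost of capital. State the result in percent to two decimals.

Cost of equity via CAPM: Re = 3.05% + 0.86 × 7.04% = 9.1044%.
Cost of preferred: Rp = 5.62 / 98.12 = 5.7277%.
Market value of equity E = 22.82 × 297.5m = 6788.95m.
Total capital V = 6788.95 + 359.9 + 10234 = 17382.85.
Equity: weight = 6788.95/17382.85 = 0.3906; cost = 9.1044%.
Preferred: weight = 359.9/17382.85 = 0.0207; cost = 5.7277%.
Revolver drawn: weight = 10234/17382.85 = 0.5887; after-tax cost = 7% × (1 − 29.7%) = 4.9210%.
WACC = 0.3906 × 9.1044% + 0.0207 × 5.7277% + 0.5887 × 4.9210% = 6.5715%.

6.57%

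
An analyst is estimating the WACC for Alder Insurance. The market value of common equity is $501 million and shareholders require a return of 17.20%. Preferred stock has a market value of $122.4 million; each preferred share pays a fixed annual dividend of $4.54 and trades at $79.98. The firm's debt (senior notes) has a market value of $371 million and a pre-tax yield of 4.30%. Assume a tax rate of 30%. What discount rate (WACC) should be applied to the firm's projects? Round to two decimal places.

Cost of preferred: Rp = 4.54 / 79.98 = 5.6764%.
Total capital V = 501 + 122.4 + 371 = 994.4.
Equity: weight = 501/994.4 = 0.5038; cost = 17.2%.
Preferred: weight = 122.4/994.4 = 0.1231; cost = 5.6764%.
Senior notes: weight = 371/994.4 = 0.3731; after-tax cost = 4.3% × (1 − 30%) = 3.0100%.
WACC = 0.5038 × 17.2000% + 0.1231 × 5.6764% + 0.3731 × 3.0100% = 10.4874%.

10.49%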